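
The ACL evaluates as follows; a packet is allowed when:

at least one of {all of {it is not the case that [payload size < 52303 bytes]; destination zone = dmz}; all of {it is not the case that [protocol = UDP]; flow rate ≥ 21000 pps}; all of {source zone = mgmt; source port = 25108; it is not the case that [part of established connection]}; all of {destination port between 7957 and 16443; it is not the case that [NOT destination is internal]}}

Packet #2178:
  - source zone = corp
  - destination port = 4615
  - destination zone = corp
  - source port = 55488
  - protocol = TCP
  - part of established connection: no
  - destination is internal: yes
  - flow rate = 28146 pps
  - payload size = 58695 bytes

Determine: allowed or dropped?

Allowed

Atomic conditions:
  payload size < 52303 bytes: 58695 < 52303 is false
  destination zone = dmz: corp == dmz is false
  protocol = UDP: TCP == UDP is false
  flow rate ≥ 21000 pps: 28146 ≥ 21000 is true
  source zone = mgmt: corp == mgmt is false
  source port = 25108: 55488 == 25108 is false
  part of established connection: no → false
  destination port between 7957 and 16443: 4615 in [7957, 16443] is false
  NOT destination is internal: yes → false
Combine:
[1.1] NOT false = true
[1] true AND false = false
[2.1] NOT false = true
[2] true AND true = true
[3.3] NOT false = true
[3] false AND false AND true = false
[4.2] NOT false = true
[4] false AND true = false
[root] false OR true OR false OR false = true
Overall: true → allowed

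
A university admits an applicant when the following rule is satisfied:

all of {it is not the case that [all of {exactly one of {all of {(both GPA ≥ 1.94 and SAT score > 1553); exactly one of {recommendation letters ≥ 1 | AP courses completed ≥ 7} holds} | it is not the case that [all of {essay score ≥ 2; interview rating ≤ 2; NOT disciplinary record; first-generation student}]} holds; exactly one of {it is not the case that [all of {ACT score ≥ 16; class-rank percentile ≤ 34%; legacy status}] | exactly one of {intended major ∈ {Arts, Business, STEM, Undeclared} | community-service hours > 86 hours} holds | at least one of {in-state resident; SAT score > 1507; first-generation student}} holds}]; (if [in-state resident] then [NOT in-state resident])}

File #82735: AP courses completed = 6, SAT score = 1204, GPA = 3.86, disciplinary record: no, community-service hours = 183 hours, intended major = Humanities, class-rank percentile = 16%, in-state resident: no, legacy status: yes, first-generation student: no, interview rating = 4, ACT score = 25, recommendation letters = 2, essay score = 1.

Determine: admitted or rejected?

Atomic conditions:
  GPA ≥ 1.94: 3.86 ≥ 1.94 is true
  SAT score > 1553: 1204 > 1553 is false
  recommendation letters ≥ 1: 2 ≥ 1 is true
  AP courses completed ≥ 7: 6 ≥ 7 is false
  essay score ≥ 2: 1 ≥ 2 is false
  interview rating ≤ 2: 4 ≤ 2 is false
  NOT disciplinary record: no → true
  first-generation student: no → false
  ACT score ≥ 16: 25 ≥ 16 is true
  class-rank percentile ≤ 34%: 16 ≤ 34 is true
  legacy status: yes → true
  intended major ∈ {Arts, Business, STEM, Undeclared}: Humanities is not in the set → false
  community-service hours > 86 hours: 183 > 86 is true
  in-state resident: no → false
  SAT score > 1507: 1204 > 1507 is false
  NOT in-state resident: no → true
Combine:
[1.1.1.1.1] true AND false = false
[1.1.1.1.2] exactly-one(true, false) = true
[1.1.1.1] false AND true = false
[1.1.1.2.1] false AND false AND true AND false = false
[1.1.1.2] NOT false = true
[1.1.1] exactly-one(false, true) = true
[1.1.2.1.1] true AND true AND true = true
[1.1.2.1] NOT true = false
[1.1.2.2] exactly-one(false, true) = true
[1.1.2.3] false OR false OR false = false
[1.1.2] exactly-one(false, true, false) = true
[1.1] true AND true = true
[1] NOT true = false
[2] false → true (antecedent false ⇒ implication holds) = true
[root] false AND true = false
Overall: false → rejected

Rejected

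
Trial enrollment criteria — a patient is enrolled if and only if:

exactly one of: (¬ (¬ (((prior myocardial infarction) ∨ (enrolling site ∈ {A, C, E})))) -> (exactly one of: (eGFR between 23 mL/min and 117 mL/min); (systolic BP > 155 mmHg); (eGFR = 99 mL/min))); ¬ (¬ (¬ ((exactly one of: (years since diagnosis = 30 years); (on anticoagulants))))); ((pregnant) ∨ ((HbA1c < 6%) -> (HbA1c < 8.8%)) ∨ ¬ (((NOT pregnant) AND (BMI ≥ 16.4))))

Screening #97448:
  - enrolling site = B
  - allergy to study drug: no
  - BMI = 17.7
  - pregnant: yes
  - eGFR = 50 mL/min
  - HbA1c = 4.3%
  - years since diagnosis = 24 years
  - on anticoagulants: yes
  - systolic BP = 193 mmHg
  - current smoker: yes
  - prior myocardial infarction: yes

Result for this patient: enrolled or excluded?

Enrolled

Atomic conditions:
  prior myocardial infarction: yes → true
  enrolling site ∈ {A, C, E}: B is not in the set → false
  eGFR between 23 mL/min and 117 mL/min: 50 in [23, 117] is true
  systolic BP > 155 mmHg: 193 > 155 is true
  eGFR = 99 mL/min: 50 == 99 is false
  years since diagnosis = 30 years: 24 == 30 is false
  on anticoagulants: yes → true
  pregnant: yes → true
  HbA1c < 6%: 4.3 < 6 is true
  HbA1c < 8.8%: 4.3 < 8.8 is true
  NOT pregnant: yes → false
  BMI ≥ 16.4: 17.7 ≥ 16.4 is true
Combine:
[1.1.1.1] true OR false = true
[1.1.1] NOT true = false
[1.1] NOT false = true
[1.2] exactly-one(true, true, false) = false
[1] true → false = false
[2.1.1.1] exactly-one(false, true) = true
[2.1.1] NOT true = false
[2.1] NOT false = true
[2] NOT true = false
[3.2] true → true = true
[3.3.1] false AND true = false
[3.3] NOT false = true
[3] true OR true OR true = true
[root] exactly-one(false, false, true) = true
Overall: true → enrolled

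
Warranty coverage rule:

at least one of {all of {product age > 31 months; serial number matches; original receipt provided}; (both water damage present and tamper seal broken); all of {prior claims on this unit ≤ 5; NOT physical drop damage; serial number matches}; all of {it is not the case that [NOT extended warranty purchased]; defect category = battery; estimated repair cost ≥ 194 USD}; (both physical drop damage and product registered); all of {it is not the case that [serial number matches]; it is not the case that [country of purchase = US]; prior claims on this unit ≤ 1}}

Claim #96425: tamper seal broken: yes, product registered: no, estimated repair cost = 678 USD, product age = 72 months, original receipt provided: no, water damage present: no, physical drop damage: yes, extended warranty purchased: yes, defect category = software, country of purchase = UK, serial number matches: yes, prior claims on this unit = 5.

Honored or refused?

Refused

Atomic conditions:
  product age > 31 months: 72 > 31 is true
  serial number matches: yes → true
  original receipt provided: no → false
  water damage present: no → false
  tamper seal broken: yes → true
  prior claims on this unit ≤ 5: 5 ≤ 5 is true
  NOT physical drop damage: yes → false
  NOT extended warranty purchased: yes → false
  defect category = battery: software == battery is false
  estimated repair cost ≥ 194 USD: 678 ≥ 194 is true
  physical drop damage: yes → true
  product registered: no → false
  country of purchase = US: UK == US is false
  prior claims on this unit ≤ 1: 5 ≤ 1 is false
Combine:
[1] true AND true AND false = false
[2] false AND true = false
[3] true AND false AND true = false
[4.1] NOT false = true
[4] true AND false AND true = false
[5] true AND false = false
[6.1] NOT true = false
[6.2] NOT false = true
[6] false AND true AND false = false
[root] false OR false OR false OR false OR false OR false = false
Overall: false → refused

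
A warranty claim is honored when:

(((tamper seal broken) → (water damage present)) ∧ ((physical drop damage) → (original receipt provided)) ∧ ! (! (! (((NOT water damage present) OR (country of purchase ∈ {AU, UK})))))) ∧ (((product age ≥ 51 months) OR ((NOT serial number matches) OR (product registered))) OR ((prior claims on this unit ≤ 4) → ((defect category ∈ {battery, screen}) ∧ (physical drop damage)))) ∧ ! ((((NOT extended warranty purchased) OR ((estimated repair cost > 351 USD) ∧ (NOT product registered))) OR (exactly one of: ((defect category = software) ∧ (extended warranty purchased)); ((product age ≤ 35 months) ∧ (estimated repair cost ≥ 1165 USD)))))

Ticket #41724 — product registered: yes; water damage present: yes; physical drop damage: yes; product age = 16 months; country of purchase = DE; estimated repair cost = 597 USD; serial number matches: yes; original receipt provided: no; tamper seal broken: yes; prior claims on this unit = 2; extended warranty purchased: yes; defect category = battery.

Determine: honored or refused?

Atomic conditions:
  tamper seal broken: yes → true
  water damage present: yes → true
  physical drop damage: yes → true
  original receipt provided: no → false
  NOT water damage present: yes → false
  country of purchase ∈ {AU, UK}: DE is not in the set → false
  product age ≥ 51 months: 16 ≥ 51 is false
  NOT serial number matches: yes → false
  product registered: yes → true
  prior claims on this unit ≤ 4: 2 ≤ 4 is true
  defect category ∈ {battery, screen}: battery is in the set → true
  NOT extended warranty purchased: yes → false
  estimated repair cost > 351 USD: 597 > 351 is true
  NOT product registered: yes → false
  defect category = software: battery == software is false
  extended warranty purchased: yes → true
  product age ≤ 35 months: 16 ≤ 35 is true
  estimated repair cost ≥ 1165 USD: 597 ≥ 1165 is false
Combine:
[1.1] true → true = true
[1.2] true → false = false
[1.3.1.1.1] false OR false = false
[1.3.1.1] NOT false = true
[1.3.1] NOT true = false
[1.3] NOT false = true
[1] true AND false AND true = false
[2.1.2] false OR true = true
[2.1] false OR true = true
[2.2.2] true AND true = true
[2.2] true → true = true
[2] true OR true = true
[3.1.1.2] true AND false = false
[3.1.1] false OR false = false
[3.1.2.1] false AND true = false
[3.1.2.2] true AND false = false
[3.1.2] exactly-one(false, false) = false
[3.1] false OR false = false
[3] NOT false = true
[root] false AND true AND true = false
Overall: false → refused

Refused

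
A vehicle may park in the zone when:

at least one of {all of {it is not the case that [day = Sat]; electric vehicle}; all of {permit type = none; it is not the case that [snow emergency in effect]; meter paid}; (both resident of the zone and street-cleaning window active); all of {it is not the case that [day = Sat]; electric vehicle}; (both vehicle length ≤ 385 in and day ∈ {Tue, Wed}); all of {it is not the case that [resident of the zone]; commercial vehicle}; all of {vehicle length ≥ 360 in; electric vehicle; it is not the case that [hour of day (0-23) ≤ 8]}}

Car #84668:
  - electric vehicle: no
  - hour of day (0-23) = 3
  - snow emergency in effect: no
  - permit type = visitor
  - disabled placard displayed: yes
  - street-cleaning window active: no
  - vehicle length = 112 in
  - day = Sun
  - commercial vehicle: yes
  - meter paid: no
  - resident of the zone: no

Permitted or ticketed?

Atomic conditions:
  day = Sat: Sun == Sat is false
  electric vehicle: no → false
  permit type = none: visitor == none is false
  snow emergency in effect: no → false
  meter paid: no → false
  resident of the zone: no → false
  street-cleaning window active: no → false
  vehicle length ≤ 385 in: 112 ≤ 385 is true
  day ∈ {Tue, Wed}: Sun is not in the set → false
  commercial vehicle: yes → true
  vehicle length ≥ 360 in: 112 ≥ 360 is false
  hour of day (0-23) ≤ 8: 3 ≤ 8 is true
Combine:
[1.1] NOT false = true
[1] true AND false = false
[2.2] NOT false = true
[2] false AND true AND false = false
[3] false AND false = false
[4.1] NOT false = true
[4] true AND false = false
[5] true AND false = false
[6.1] NOT false = true
[6] true AND true = true
[7.3] NOT true = false
[7] false AND false AND false = false
[root] false OR false OR false OR false OR false OR true OR false = true
Overall: true → permitted

Permitted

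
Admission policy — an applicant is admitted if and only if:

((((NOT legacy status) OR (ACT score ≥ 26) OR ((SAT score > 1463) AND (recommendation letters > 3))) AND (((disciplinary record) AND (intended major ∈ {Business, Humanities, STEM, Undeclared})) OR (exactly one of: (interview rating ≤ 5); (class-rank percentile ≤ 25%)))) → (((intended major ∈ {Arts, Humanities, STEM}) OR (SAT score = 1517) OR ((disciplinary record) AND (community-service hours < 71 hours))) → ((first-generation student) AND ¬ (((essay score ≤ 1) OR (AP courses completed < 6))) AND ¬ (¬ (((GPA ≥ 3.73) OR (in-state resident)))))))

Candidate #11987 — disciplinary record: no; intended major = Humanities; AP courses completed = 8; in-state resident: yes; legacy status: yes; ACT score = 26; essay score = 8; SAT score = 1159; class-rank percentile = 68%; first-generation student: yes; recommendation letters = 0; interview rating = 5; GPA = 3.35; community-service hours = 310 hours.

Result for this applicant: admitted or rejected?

Admitted

Atomic conditions:
  NOT legacy status: yes → false
  ACT score ≥ 26: 26 ≥ 26 is true
  SAT score > 1463: 1159 > 1463 is false
  recommendation letters > 3: 0 > 3 is false
  disciplinary record: no → false
  intended major ∈ {Business, Humanities, STEM, Undeclared}: Humanities is in the set → true
  interview rating ≤ 5: 5 ≤ 5 is true
  class-rank percentile ≤ 25%: 68 ≤ 25 is false
  intended major ∈ {Arts, Humanities, STEM}: Humanities is in the set → true
  SAT score = 1517: 1159 == 1517 is false
  community-service hours < 71 hours: 310 < 71 is false
  first-generation student: yes → true
  essay score ≤ 1: 8 ≤ 1 is false
  AP courses completed < 6: 8 < 6 is false
  GPA ≥ 3.73: 3.35 ≥ 3.73 is false
  in-state resident: yes → true
Combine:
[1.1.3] false AND false = false
[1.1] false OR true OR false = true
[1.2.1] false AND true = false
[1.2.2] exactly-one(true, false) = true
[1.2] false OR true = true
[1] true AND true = true
[2.1.3] false AND false = false
[2.1] true OR false OR false = true
[2.2.2.1] false OR false = false
[2.2.2] NOT false = true
[2.2.3.1.1] false OR true = true
[2.2.3.1] NOT true = false
[2.2.3] NOT false = true
[2.2] true AND true AND true = true
[2] true → true = true
[root] true → true = true
Overall: true → admitted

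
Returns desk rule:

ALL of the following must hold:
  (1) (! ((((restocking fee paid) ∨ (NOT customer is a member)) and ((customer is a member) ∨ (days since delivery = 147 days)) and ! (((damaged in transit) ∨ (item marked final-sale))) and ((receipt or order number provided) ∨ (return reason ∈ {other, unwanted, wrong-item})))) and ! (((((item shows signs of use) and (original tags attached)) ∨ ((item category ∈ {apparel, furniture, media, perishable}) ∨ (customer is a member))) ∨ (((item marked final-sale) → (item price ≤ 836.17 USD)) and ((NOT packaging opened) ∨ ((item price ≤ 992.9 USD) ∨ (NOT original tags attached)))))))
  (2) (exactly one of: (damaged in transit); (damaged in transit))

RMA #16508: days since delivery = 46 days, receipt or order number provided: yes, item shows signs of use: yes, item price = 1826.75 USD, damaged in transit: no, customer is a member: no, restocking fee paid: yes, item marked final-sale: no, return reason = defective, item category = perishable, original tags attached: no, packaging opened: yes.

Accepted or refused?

Atomic conditions:
  restocking fee paid: yes → true
  NOT customer is a member: no → true
  customer is a member: no → false
  days since delivery = 147 days: 46 == 147 is false
  damaged in transit: no → false
  item marked final-sale: no → false
  receipt or order number provided: yes → true
  return reason ∈ {other, unwanted, wrong-item}: defective is not in the set → false
  item shows signs of use: yes → true
  original tags attached: no → false
  item category ∈ {apparel, furniture, media, perishable}: perishable is in the set → true
  item price ≤ 836.17 USD: 1826.75 ≤ 836.17 is false
  NOT packaging opened: yes → false
  item price ≤ 992.9 USD: 1826.75 ≤ 992.9 is false
  NOT original tags attached: no → true
Combine:
[1.1.1.1] true OR true = true
[1.1.1.2] false OR false = false
[1.1.1.3.1] false OR false = false
[1.1.1.3] NOT false = true
[1.1.1.4] true OR false = true
[1.1.1] true AND false AND true AND true = false
[1.1] NOT false = true
[1.2.1.1.1] true AND false = false
[1.2.1.1.2] true OR false = true
[1.2.1.1] false OR true = true
[1.2.1.2.1] false → false (antecedent false ⇒ implication holds) = true
[1.2.1.2.2.2] false OR true = true
[1.2.1.2.2] false OR true = true
[1.2.1.2] true AND true = true
[1.2.1] true OR true = true
[1.2] NOT true = false
[1] true AND false = false
[2] exactly-one(false, false) = false
[root] false AND false = false
Overall: false → refused

Refused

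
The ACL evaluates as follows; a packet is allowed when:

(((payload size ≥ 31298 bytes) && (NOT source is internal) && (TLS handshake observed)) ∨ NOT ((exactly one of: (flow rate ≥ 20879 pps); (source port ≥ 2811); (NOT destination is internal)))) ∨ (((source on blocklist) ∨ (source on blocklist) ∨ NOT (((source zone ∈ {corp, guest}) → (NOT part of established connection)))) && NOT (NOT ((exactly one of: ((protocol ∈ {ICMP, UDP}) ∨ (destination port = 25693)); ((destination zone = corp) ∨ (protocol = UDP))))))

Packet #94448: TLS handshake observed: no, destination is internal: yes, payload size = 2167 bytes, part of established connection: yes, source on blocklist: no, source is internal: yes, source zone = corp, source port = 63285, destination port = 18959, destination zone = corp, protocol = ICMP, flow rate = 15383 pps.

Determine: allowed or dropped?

Dropped

Atomic conditions:
  payload size ≥ 31298 bytes: 2167 ≥ 31298 is false
  NOT source is internal: yes → false
  TLS handshake observed: no → false
  flow rate ≥ 20879 pps: 15383 ≥ 20879 is false
  source port ≥ 2811: 63285 ≥ 2811 is true
  NOT destination is internal: yes → false
  source on blocklist: no → false
  source zone ∈ {corp, guest}: corp is in the set → true
  NOT part of established connection: yes → false
  protocol ∈ {ICMP, UDP}: ICMP is in the set → true
  destination port = 25693: 18959 == 25693 is false
  destination zone = corp: corp == corp is true
  protocol = UDP: ICMP == UDP is false
Combine:
[1.1] false AND false AND false = false
[1.2.1] exactly-one(false, true, false) = true
[1.2] NOT true = false
[1] false OR false = false
[2.1.3.1] true → false = false
[2.1.3] NOT false = true
[2.1] false OR false OR true = true
[2.2.1.1.1] true OR false = true
[2.2.1.1.2] true OR false = true
[2.2.1.1] exactly-one(true, true) = false
[2.2.1] NOT false = true
[2.2] NOT true = false
[2] true AND false = false
[root] false OR false = false
Overall: false → dropped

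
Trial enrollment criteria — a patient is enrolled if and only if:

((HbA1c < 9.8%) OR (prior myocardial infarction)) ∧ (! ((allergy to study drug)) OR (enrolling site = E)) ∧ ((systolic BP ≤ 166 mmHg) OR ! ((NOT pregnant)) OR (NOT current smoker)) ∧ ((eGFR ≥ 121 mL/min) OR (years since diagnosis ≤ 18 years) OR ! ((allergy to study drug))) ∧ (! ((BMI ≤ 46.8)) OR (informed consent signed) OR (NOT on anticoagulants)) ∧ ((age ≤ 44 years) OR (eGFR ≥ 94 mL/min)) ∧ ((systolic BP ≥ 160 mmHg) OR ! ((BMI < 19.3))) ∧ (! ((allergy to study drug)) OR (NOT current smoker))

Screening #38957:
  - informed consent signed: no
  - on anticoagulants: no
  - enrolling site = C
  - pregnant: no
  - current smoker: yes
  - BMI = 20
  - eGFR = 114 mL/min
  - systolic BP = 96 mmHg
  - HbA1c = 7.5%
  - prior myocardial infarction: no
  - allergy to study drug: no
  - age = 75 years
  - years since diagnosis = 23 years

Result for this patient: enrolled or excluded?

Enrolled

Atomic conditions:
  HbA1c < 9.8%: 7.5 < 9.8 is true
  prior myocardial infarction: no → false
  allergy to study drug: no → false
  enrolling site = E: C == E is false
  systolic BP ≤ 166 mmHg: 96 ≤ 166 is true
  NOT pregnant: no → true
  NOT current smoker: yes → false
  eGFR ≥ 121 mL/min: 114 ≥ 121 is false
  years since diagnosis ≤ 18 years: 23 ≤ 18 is false
  BMI ≤ 46.8: 20 ≤ 46.8 is true
  informed consent signed: no → false
  NOT on anticoagulants: no → true
  age ≤ 44 years: 75 ≤ 44 is false
  eGFR ≥ 94 mL/min: 114 ≥ 94 is true
  systolic BP ≥ 160 mmHg: 96 ≥ 160 is false
  BMI < 19.3: 20 < 19.3 is false
Combine:
[1] true OR false = true
[2.1] NOT false = true
[2] true OR false = true
[3.2] NOT true = false
[3] true OR false OR false = true
[4.3] NOT false = true
[4] false OR false OR true = true
[5.1] NOT true = false
[5] false OR false OR true = true
[6] false OR true = true
[7.2] NOT false = true
[7] false OR true = true
[8.1] NOT false = true
[8] true OR false = true
[root] true AND true AND true AND true AND true AND true AND true AND true = true
Overall: true → enrolled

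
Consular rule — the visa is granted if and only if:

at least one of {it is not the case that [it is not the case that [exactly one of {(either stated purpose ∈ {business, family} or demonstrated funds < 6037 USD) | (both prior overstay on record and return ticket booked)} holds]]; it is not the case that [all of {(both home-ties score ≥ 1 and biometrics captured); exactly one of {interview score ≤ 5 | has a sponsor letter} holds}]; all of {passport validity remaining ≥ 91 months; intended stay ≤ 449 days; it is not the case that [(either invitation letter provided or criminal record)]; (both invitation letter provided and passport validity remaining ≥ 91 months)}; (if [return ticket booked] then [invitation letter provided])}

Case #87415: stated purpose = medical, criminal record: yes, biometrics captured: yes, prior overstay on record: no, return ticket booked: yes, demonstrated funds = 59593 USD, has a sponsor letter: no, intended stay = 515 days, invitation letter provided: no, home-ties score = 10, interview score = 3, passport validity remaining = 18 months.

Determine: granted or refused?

Atomic conditions:
  stated purpose ∈ {business, family}: medical is not in the set → false
  demonstrated funds < 6037 USD: 59593 < 6037 is false
  prior overstay on record: no → false
  return ticket booked: yes → true
  home-ties score ≥ 1: 10 ≥ 1 is true
  biometrics captured: yes → true
  interview score ≤ 5: 3 ≤ 5 is true
  has a sponsor letter: no → false
  passport validity remaining ≥ 91 months: 18 ≥ 91 is false
  intended stay ≤ 449 days: 515 ≤ 449 is false
  invitation letter provided: no → false
  criminal record: yes → true
Combine:
[1.1.1.1] false OR false = false
[1.1.1.2] false AND true = false
[1.1.1] exactly-one(false, false) = false
[1.1] NOT false = true
[1] NOT true = false
[2.1.1] true AND true = true
[2.1.2] exactly-one(true, false) = true
[2.1] true AND true = true
[2] NOT true = false
[3.3.1] false OR true = true
[3.3] NOT true = false
[3.4] false AND false = false
[3] false AND false AND false AND false = false
[4] true → false = false
[root] false OR false OR false OR false = false
Overall: false → refused

Refused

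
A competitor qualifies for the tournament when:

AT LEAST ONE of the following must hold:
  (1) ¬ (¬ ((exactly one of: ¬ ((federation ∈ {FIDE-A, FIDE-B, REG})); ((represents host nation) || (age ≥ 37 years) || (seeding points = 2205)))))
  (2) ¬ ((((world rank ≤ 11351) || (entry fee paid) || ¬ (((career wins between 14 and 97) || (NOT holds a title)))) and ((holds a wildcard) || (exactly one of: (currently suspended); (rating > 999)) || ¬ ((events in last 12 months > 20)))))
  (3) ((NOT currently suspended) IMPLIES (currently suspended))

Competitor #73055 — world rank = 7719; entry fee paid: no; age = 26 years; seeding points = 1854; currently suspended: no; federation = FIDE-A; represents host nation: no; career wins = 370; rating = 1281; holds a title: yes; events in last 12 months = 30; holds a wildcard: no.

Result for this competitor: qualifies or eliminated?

Atomic conditions:
  federation ∈ {FIDE-A, FIDE-B, REG}: FIDE-A is in the set → true
  represents host nation: no → false
  age ≥ 37 years: 26 ≥ 37 is false
  seeding points = 2205: 1854 == 2205 is false
  world rank ≤ 11351: 7719 ≤ 11351 is true
  entry fee paid: no → false
  career wins between 14 and 97: 370 in [14, 97] is false
  NOT holds a title: yes → false
  holds a wildcard: no → false
  currently suspended: no → false
  rating > 999: 1281 > 999 is true
  events in last 12 months > 20: 30 > 20 is true
  NOT currently suspended: no → true
Combine:
[1.1.1.1] NOT true = false
[1.1.1.2] false OR false OR false = false
[1.1.1] exactly-one(false, false) = false
[1.1] NOT false = true
[1] NOT true = false
[2.1.1.3.1] false OR false = false
[2.1.1.3] NOT false = true
[2.1.1] true OR false OR true = true
[2.1.2.2] exactly-one(false, true) = true
[2.1.2.3] NOT true = false
[2.1.2] false OR true OR false = true
[2.1] true AND true = true
[2] NOT true = false
[3] true → false = false
[root] false OR false OR false = false
Overall: false → eliminated

Eliminated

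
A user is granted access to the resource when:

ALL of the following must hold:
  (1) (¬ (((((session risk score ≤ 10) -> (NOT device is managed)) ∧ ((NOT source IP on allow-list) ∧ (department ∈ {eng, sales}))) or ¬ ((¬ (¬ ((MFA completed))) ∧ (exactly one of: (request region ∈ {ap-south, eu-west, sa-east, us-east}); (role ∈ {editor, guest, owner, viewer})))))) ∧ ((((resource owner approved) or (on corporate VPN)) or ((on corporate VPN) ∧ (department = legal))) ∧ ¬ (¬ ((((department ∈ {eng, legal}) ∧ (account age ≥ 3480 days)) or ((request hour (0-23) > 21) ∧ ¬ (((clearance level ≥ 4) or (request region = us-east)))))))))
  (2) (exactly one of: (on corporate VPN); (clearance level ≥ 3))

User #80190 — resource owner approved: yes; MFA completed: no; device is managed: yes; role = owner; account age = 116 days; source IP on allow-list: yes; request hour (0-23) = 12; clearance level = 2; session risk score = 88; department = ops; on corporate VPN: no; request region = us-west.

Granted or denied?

Atomic conditions:
  session risk score ≤ 10: 88 ≤ 10 is false
  NOT device is managed: yes → false
  NOT source IP on allow-list: yes → false
  department ∈ {eng, sales}: ops is not in the set → false
  MFA completed: no → false
  request region ∈ {ap-south, eu-west, sa-east, us-east}: us-west is not in the set → false
  role ∈ {editor, guest, owner, viewer}: owner is in the set → true
  resource owner approved: yes → true
  on corporate VPN: no → false
  department = legal: ops == legal is false
  department ∈ {eng, legal}: ops is not in the set → false
  account age ≥ 3480 days: 116 ≥ 3480 is false
  request hour (0-23) > 21: 12 > 21 is false
  clearance level ≥ 4: 2 ≥ 4 is false
  request region = us-east: us-west == us-east is false
  clearance level ≥ 3: 2 ≥ 3 is false
Combine:
[1.1.1.1.1] false → false (antecedent false ⇒ implication holds) = true
[1.1.1.1.2] false AND false = false
[1.1.1.1] true AND false = false
[1.1.1.2.1.1.1] NOT false = true
[1.1.1.2.1.1] NOT true = false
[1.1.1.2.1.2] exactly-one(false, true) = true
[1.1.1.2.1] false AND true = false
[1.1.1.2] NOT false = true
[1.1.1] false OR true = true
[1.1] NOT true = false
[1.2.1.1] true OR false = true
[1.2.1.2] false AND false = false
[1.2.1] true OR false = true
[1.2.2.1.1.1] false AND false = false
[1.2.2.1.1.2.2.1] false OR false = false
[1.2.2.1.1.2.2] NOT false = true
[1.2.2.1.1.2] false AND true = false
[1.2.2.1.1] false OR false = false
[1.2.2.1] NOT false = true
[1.2.2] NOT true = false
[1.2] true AND false = false
[1] false AND false = false
[2] exactly-one(false, false) = false
[root] false AND false = false
Overall: false → denied

Denied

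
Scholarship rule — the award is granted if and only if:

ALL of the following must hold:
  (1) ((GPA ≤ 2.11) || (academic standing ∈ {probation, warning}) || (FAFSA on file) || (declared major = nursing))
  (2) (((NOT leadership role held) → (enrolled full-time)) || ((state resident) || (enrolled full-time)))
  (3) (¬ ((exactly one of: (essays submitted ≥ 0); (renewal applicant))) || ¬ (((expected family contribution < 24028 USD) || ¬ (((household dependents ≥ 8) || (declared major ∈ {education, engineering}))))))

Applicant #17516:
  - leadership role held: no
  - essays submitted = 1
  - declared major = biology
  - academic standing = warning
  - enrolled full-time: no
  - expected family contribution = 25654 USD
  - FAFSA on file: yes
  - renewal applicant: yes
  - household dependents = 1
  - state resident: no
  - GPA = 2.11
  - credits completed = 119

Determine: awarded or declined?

Atomic conditions:
  GPA ≤ 2.11: 2.11 ≤ 2.11 is true
  academic standing ∈ {probation, warning}: warning is in the set → true
  FAFSA on file: yes → true
  declared major = nursing: biology == nursing is false
  NOT leadership role held: no → true
  enrolled full-time: no → false
  state resident: no → false
  essays submitted ≥ 0: 1 ≥ 0 is true
  renewal applicant: yes → true
  expected family contribution < 24028 USD: 25654 < 24028 is false
  household dependents ≥ 8: 1 ≥ 8 is false
  declared major ∈ {education, engineering}: biology is not in the set → false
Combine:
[1] true OR true OR true OR false = true
[2.1] true → false = false
[2.2] false OR false = false
[2] false OR false = false
[3.1.1] exactly-one(true, true) = false
[3.1] NOT false = true
[3.2.1.2.1] false OR false = false
[3.2.1.2] NOT false = true
[3.2.1] false OR true = true
[3.2] NOT true = false
[3] true OR false = true
[root] true AND false AND true = false
Overall: false → declined

Declined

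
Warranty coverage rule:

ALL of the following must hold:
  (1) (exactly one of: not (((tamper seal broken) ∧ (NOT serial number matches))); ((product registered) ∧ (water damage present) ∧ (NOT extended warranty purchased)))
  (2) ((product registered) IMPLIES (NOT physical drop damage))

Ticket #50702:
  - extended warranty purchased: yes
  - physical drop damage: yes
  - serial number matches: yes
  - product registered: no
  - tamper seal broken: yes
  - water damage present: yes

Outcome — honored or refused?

Atomic conditions:
  tamper seal broken: yes → true
  NOT serial number matches: yes → false
  product registered: no → false
  water damage present: yes → true
  NOT extended warranty purchased: yes → false
  NOT physical drop damage: yes → false
Combine:
[1.1.1] true AND false = false
[1.1] NOT false = true
[1.2] false AND true AND false = false
[1] exactly-one(true, false) = true
[2] false → false (antecedent false ⇒ implication holds) = true
[root] true AND true = true
Overall: true → honored

Honored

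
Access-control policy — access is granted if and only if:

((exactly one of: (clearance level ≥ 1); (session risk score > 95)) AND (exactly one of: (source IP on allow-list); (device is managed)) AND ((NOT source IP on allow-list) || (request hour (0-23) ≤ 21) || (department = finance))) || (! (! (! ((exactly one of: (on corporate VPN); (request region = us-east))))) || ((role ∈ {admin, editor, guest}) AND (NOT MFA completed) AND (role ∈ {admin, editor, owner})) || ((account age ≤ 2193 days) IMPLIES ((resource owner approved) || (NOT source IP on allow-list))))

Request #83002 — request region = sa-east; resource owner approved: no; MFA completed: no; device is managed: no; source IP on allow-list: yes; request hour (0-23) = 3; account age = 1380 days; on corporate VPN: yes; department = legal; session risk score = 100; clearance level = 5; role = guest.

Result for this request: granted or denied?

Atomic conditions:
  clearance level ≥ 1: 5 ≥ 1 is true
  session risk score > 95: 100 > 95 is true
  source IP on allow-list: yes → true
  device is managed: no → false
  NOT source IP on allow-list: yes → false
  request hour (0-23) ≤ 21: 3 ≤ 21 is true
  department = finance: legal == finance is false
  on corporate VPN: yes → true
  request region = us-east: sa-east == us-east is false
  role ∈ {admin, editor, guest}: guest is in the set → true
  NOT MFA completed: no → true
  role ∈ {admin, editor, owner}: guest is not in the set → false
  account age ≤ 2193 days: 1380 ≤ 2193 is true
  resource owner approved: no → false
Combine:
[1.1] exactly-one(true, true) = false
[1.2] exactly-one(true, false) = true
[1.3] false OR true OR false = true
[1] false AND true AND true = false
[2.1.1.1.1] exactly-one(true, false) = true
[2.1.1.1] NOT true = false
[2.1.1] NOT false = true
[2.1] NOT true = false
[2.2] true AND true AND false = false
[2.3.2] false OR false = false
[2.3] true → false = false
[2] false OR false OR false = false
[root] false OR false = false
Overall: false → denied

Denied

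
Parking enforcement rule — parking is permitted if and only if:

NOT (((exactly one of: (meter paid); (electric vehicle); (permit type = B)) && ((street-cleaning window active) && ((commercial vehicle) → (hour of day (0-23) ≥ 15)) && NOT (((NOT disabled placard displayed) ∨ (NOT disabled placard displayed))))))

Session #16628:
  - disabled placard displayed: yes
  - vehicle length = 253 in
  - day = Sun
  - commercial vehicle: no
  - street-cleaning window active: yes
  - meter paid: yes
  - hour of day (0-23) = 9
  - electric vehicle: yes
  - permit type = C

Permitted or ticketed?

Permitted

Atomic conditions:
  meter paid: yes → true
  electric vehicle: yes → true
  permit type = B: C == B is false
  street-cleaning window active: yes → true
  commercial vehicle: no → false
  hour of day (0-23) ≥ 15: 9 ≥ 15 is false
  NOT disabled placard displayed: yes → false
Combine:
[1.1] exactly-one(true, true, false) = false
[1.2.2] false → false (antecedent false ⇒ implication holds) = true
[1.2.3.1] false OR false = false
[1.2.3] NOT false = true
[1.2] true AND true AND true = true
[1] false AND true = false
[root] NOT false = true
Overall: true → permitted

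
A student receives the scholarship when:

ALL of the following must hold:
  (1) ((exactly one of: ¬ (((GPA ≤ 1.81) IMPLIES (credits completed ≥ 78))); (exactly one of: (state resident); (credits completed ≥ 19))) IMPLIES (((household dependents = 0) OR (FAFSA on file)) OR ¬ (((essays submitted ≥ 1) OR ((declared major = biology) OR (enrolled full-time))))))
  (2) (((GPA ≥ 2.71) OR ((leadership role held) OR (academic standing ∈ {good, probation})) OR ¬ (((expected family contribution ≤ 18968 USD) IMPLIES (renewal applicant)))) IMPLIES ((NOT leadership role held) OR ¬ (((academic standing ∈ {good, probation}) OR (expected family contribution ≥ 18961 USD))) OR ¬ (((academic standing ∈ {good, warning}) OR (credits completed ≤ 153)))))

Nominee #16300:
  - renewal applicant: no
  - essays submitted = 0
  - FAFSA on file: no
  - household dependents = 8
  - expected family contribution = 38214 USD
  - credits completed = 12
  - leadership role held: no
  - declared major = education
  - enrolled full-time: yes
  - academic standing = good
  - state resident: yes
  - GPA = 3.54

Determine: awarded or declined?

Atomic conditions:
  GPA ≤ 1.81: 3.54 ≤ 1.81 is false
  credits completed ≥ 78: 12 ≥ 78 is false
  state resident: yes → true
  credits completed ≥ 19: 12 ≥ 19 is false
  household dependents = 0: 8 == 0 is false
  FAFSA on file: no → false
  essays submitted ≥ 1: 0 ≥ 1 is false
  declared major = biology: education == biology is false
  enrolled full-time: yes → true
  GPA ≥ 2.71: 3.54 ≥ 2.71 is true
  leadership role held: no → false
  academic standing ∈ {good, probation}: good is in the set → true
  expected family contribution ≤ 18968 USD: 38214 ≤ 18968 is false
  renewal applicant: no → false
  NOT leadership role held: no → true
  expected family contribution ≥ 18961 USD: 38214 ≥ 18961 is true
  academic standing ∈ {good, warning}: good is in the set → true
  credits completed ≤ 153: 12 ≤ 153 is true
Combine:
[1.1.1.1] false → false (antecedent false ⇒ implication holds) = true
[1.1.1] NOT true = false
[1.1.2] exactly-one(true, false) = true
[1.1] exactly-one(false, true) = true
[1.2.1] false OR false = false
[1.2.2.1.2] false OR true = true
[1.2.2.1] false OR true = true
[1.2.2] NOT true = false
[1.2] false OR false = false
[1] true → false = false
[2.1.2] false OR true = true
[2.1.3.1] false → false (antecedent false ⇒ implication holds) = true
[2.1.3] NOT true = false
[2.1] true OR true OR false = true
[2.2.2.1] true OR true = true
[2.2.2] NOT true = false
[2.2.3.1] true OR true = true
[2.2.3] NOT true = false
[2.2] true OR false OR false = true
[2] true → true = true
[root] false AND true = false
Overall: false → declined

Declined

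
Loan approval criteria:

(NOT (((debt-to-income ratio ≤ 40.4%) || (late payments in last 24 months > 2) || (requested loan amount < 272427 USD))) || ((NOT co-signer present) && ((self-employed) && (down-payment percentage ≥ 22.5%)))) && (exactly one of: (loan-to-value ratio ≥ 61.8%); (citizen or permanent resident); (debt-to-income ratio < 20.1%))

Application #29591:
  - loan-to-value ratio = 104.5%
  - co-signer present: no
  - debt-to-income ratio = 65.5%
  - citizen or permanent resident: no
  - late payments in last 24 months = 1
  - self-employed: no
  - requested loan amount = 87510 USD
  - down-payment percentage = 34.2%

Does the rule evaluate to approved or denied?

Denied

Atomic conditions:
  debt-to-income ratio ≤ 40.4%: 65.5 ≤ 40.4 is false
  late payments in last 24 months > 2: 1 > 2 is false
  requested loan amount < 272427 USD: 87510 < 272427 is true
  NOT co-signer present: no → true
  self-employed: no → false
  down-payment percentage ≥ 22.5%: 34.2 ≥ 22.5 is true
  loan-to-value ratio ≥ 61.8%: 104.5 ≥ 61.8 is true
  citizen or permanent resident: no → false
  debt-to-income ratio < 20.1%: 65.5 < 20.1 is false
Combine:
[1.1.1] false OR false OR true = true
[1.1] NOT true = false
[1.2.2] false AND true = false
[1.2] true AND false = false
[1] false OR false = false
[2] exactly-one(true, false, false) = true
[root] false AND true = false
Overall: false → denied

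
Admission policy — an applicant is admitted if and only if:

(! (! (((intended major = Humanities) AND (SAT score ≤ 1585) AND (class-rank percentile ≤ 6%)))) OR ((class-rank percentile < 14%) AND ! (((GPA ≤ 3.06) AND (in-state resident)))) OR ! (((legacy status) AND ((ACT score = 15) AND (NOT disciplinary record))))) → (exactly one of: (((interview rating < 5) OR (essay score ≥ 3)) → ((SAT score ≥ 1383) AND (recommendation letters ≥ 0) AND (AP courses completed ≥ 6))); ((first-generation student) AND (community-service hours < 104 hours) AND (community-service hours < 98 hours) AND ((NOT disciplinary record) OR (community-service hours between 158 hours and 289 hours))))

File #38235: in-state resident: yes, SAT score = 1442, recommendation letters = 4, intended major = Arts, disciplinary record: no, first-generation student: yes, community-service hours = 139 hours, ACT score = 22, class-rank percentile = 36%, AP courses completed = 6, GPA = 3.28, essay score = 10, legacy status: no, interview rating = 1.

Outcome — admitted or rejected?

Admitted

Atomic conditions:
  intended major = Humanities: Arts == Humanities is false
  SAT score ≤ 1585: 1442 ≤ 1585 is true
  class-rank percentile ≤ 6%: 36 ≤ 6 is false
  class-rank percentile < 14%: 36 < 14 is false
  GPA ≤ 3.06: 3.28 ≤ 3.06 is false
  in-state resident: yes → true
  legacy status: no → false
  ACT score = 15: 22 == 15 is false
  NOT disciplinary record: no → true
  interview rating < 5: 1 < 5 is true
  essay score ≥ 3: 10 ≥ 3 is true
  SAT score ≥ 1383: 1442 ≥ 1383 is true
  recommendation letters ≥ 0: 4 ≥ 0 is true
  AP courses completed ≥ 6: 6 ≥ 6 is true
  first-generation student: yes → true
  community-service hours < 104 hours: 139 < 104 is false
  community-service hours < 98 hours: 139 < 98 is false
  community-service hours between 158 hours and 289 hours: 139 in [158, 289] is false
Combine:
[1.1.1.1] false AND true AND false = false
[1.1.1] NOT false = true
[1.1] NOT true = false
[1.2.2.1] false AND true = false
[1.2.2] NOT false = true
[1.2] false AND true = false
[1.3.1.2] false AND true = false
[1.3.1] false AND false = false
[1.3] NOT false = true
[1] false OR false OR true = true
[2.1.1] true OR true = true
[2.1.2] true AND true AND true = true
[2.1] true → true = true
[2.2.4] true OR false = true
[2.2] true AND false AND false AND true = false
[2] exactly-one(true, false) = true
[root] true → true = true
Overall: true → admitted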